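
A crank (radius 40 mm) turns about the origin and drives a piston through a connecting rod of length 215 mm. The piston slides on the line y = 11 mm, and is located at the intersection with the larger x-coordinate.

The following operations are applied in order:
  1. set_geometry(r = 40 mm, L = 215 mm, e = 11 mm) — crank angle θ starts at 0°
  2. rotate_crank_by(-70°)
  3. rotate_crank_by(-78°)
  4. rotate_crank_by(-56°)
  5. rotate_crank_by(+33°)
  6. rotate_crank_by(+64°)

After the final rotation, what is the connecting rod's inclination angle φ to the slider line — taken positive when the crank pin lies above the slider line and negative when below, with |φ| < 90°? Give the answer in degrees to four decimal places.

-13.2429

set_geometry: r = 40 mm, L = 215 mm, e = 11 mm; θ ← 0°
rotate_crank_by(-70°): θ ← 0° -70° = -70°
rotate_crank_by(-78°): θ ← -70° -78° = -148°
rotate_crank_by(-56°): θ ← -148° -56° = -204°
rotate_crank_by(+33°): θ ← -204° +33° = -171°
rotate_crank_by(+64°): θ ← -171° +64° = -107°
crank pin P = (r cos θ, r sin θ) = (-11.694868, -38.252190)
h = r sin θ − e = -38.252190 − 11 = -49.252190
sin φ = h / L = -49.252190 / 215 = -0.22907995
φ = arcsin(-0.22907995) = -13.242911°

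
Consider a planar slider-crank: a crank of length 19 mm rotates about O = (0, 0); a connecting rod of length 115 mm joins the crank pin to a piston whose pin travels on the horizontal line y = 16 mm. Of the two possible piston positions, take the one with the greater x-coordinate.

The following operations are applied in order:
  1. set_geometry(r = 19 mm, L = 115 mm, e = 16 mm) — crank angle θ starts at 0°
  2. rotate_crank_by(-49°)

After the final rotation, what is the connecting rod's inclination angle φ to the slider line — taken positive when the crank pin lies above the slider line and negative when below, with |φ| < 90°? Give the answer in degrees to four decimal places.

set_geometry: r = 19 mm, L = 115 mm, e = 16 mm; θ ← 0°
rotate_crank_by(-49°): θ ← 0° -49° = -49°
crank pin P = (r cos θ, r sin θ) = (12.465122, -14.339482)
h = r sin θ − e = -14.339482 − 16 = -30.339482
sin φ = h / L = -30.339482 / 115 = -0.26382158
φ = arcsin(-0.26382158) = -15.296943°

-15.2969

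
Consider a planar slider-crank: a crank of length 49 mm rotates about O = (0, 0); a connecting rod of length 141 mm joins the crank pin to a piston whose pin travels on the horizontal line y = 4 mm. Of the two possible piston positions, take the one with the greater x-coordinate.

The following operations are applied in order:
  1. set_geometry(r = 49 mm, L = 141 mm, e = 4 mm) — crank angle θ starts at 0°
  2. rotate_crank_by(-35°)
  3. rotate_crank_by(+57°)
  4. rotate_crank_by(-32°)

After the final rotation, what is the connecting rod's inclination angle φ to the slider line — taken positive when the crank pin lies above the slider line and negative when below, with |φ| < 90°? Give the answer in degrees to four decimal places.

-5.0897

set_geometry: r = 49 mm, L = 141 mm, e = 4 mm; θ ← 0°
rotate_crank_by(-35°): θ ← 0° -35° = -35°
rotate_crank_by(+57°): θ ← -35° +57° = 22°
rotate_crank_by(-32°): θ ← 22° -32° = -10°
crank pin P = (r cos θ, r sin θ) = (48.255580, -8.508761)
h = r sin θ − e = -8.508761 − 4 = -12.508761
sin φ = h / L = -12.508761 / 141 = -0.08871461
φ = arcsin(-0.08871461) = -5.089664°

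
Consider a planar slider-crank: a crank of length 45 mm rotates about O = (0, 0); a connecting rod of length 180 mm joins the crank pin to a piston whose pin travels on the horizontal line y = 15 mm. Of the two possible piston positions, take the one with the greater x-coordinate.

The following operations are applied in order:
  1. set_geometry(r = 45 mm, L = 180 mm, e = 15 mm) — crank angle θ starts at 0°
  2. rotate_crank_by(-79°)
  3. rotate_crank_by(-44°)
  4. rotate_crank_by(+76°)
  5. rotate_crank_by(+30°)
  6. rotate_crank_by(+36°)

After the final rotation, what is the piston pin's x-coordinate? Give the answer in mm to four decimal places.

set_geometry: r = 45 mm, L = 180 mm, e = 15 mm; θ ← 0°
rotate_crank_by(-79°): θ ← 0° -79° = -79°
rotate_crank_by(-44°): θ ← -79° -44° = -123°
rotate_crank_by(+76°): θ ← -123° +76° = -47°
rotate_crank_by(+30°): θ ← -47° +30° = -17°
rotate_crank_by(+36°): θ ← -17° +36° = 19°
crank pin P = (r cos θ, r sin θ) = (42.548336, 14.650567)
h = r sin θ − e = 14.650567 − 15 = -0.349433
x = r cos θ + √(L² − h²) = 42.548336 + √(32400.0 − 0.1221) = 42.548336 + 179.999661 = 222.547997

222.5480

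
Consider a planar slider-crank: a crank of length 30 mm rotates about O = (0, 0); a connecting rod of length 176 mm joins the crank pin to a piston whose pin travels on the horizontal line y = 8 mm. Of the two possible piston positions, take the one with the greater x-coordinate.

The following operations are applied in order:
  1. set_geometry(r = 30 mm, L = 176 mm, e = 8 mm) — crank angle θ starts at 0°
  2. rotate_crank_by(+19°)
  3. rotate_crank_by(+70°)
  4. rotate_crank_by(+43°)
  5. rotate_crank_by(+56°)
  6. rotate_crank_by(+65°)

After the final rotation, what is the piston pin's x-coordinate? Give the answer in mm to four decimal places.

163.3622

set_geometry: r = 30 mm, L = 176 mm, e = 8 mm; θ ← 0°
rotate_crank_by(+19°): θ ← 0° +19° = 19°
rotate_crank_by(+70°): θ ← 19° +70° = 89°
rotate_crank_by(+43°): θ ← 89° +43° = 132°
rotate_crank_by(+56°): θ ← 132° +56° = 188°
rotate_crank_by(+65°): θ ← 188° +65° = 253°
crank pin P = (r cos θ, r sin θ) = (-8.771151, -28.689143)
h = r sin θ − e = -28.689143 − 8 = -36.689143
x = r cos θ + √(L² − h²) = -8.771151 + √(30976.0 − 1346.0932) = -8.771151 + 172.133398 = 163.362247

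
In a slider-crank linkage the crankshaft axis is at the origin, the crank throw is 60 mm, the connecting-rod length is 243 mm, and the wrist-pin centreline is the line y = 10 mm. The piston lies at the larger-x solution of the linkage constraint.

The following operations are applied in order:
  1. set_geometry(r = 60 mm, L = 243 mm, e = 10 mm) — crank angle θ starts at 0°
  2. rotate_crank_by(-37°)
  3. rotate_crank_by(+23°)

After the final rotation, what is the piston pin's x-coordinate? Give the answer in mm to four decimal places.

299.9780

set_geometry: r = 60 mm, L = 243 mm, e = 10 mm; θ ← 0°
rotate_crank_by(-37°): θ ← 0° -37° = -37°
rotate_crank_by(+23°): θ ← -37° +23° = -14°
crank pin P = (r cos θ, r sin θ) = (58.217744, -14.515314)
h = r sin θ − e = -14.515314 − 10 = -24.515314
x = r cos θ + √(L² − h²) = 58.217744 + √(59049.0 − 601.0006) = 58.217744 + 241.760211 = 299.977954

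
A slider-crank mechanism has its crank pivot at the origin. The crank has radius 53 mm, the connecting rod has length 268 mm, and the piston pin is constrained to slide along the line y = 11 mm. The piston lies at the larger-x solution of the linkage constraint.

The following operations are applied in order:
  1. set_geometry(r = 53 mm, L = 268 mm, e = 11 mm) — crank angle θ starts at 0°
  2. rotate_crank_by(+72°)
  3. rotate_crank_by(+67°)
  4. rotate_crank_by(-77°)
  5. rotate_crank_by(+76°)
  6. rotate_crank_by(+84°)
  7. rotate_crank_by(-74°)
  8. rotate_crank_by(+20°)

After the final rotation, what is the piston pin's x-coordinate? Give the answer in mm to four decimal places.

set_geometry: r = 53 mm, L = 268 mm, e = 11 mm; θ ← 0°
rotate_crank_by(+72°): θ ← 0° +72° = 72°
rotate_crank_by(+67°): θ ← 72° +67° = 139°
rotate_crank_by(-77°): θ ← 139° -77° = 62°
rotate_crank_by(+76°): θ ← 62° +76° = 138°
rotate_crank_by(+84°): θ ← 138° +84° = 222°
rotate_crank_by(-74°): θ ← 222° -74° = 148°
rotate_crank_by(+20°): θ ← 148° +20° = 168°
crank pin P = (r cos θ, r sin θ) = (-51.841823, 11.019320)
h = r sin θ − e = 11.019320 − 11 = 0.019320
x = r cos θ + √(L² − h²) = -51.841823 + √(71824.0 − 0.0004) = -51.841823 + 267.999999 = 216.158176

216.1582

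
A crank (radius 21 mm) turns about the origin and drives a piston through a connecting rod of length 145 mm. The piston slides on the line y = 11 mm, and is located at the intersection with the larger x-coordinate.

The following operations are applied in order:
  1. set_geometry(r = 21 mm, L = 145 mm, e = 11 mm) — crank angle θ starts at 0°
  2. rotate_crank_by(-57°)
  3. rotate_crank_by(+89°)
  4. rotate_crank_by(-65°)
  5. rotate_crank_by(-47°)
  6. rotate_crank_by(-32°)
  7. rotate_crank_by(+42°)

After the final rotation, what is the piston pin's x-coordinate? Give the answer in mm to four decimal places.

set_geometry: r = 21 mm, L = 145 mm, e = 11 mm; θ ← 0°
rotate_crank_by(-57°): θ ← 0° -57° = -57°
rotate_crank_by(+89°): θ ← -57° +89° = 32°
rotate_crank_by(-65°): θ ← 32° -65° = -33°
rotate_crank_by(-47°): θ ← -33° -47° = -80°
rotate_crank_by(-32°): θ ← -80° -32° = -112°
rotate_crank_by(+42°): θ ← -112° +42° = -70°
crank pin P = (r cos θ, r sin θ) = (7.182423, -19.733545)
h = r sin θ − e = -19.733545 − 11 = -30.733545
x = r cos θ + √(L² − h²) = 7.182423 + √(21025.0 − 944.5508) = 7.182423 + 141.705502 = 148.887925

148.8879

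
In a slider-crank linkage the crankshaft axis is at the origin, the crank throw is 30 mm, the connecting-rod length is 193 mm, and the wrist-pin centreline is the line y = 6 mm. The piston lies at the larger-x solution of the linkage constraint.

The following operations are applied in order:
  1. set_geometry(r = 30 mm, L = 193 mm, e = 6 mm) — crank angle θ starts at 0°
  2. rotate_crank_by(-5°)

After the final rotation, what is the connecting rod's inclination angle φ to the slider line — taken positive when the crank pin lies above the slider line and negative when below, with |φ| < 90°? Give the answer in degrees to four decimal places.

-2.5583

set_geometry: r = 30 mm, L = 193 mm, e = 6 mm; θ ← 0°
rotate_crank_by(-5°): θ ← 0° -5° = -5°
crank pin P = (r cos θ, r sin θ) = (29.885841, -2.614672)
h = r sin θ − e = -2.614672 − 6 = -8.614672
sin φ = h / L = -8.614672 / 193 = -0.04463561
φ = arcsin(-0.04463561) = -2.558282°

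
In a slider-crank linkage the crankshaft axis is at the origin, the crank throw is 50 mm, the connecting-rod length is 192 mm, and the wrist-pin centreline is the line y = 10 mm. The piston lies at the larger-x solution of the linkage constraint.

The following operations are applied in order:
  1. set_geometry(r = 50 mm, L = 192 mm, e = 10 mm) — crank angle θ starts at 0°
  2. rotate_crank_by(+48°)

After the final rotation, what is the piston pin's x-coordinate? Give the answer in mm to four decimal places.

set_geometry: r = 50 mm, L = 192 mm, e = 10 mm; θ ← 0°
rotate_crank_by(+48°): θ ← 0° +48° = 48°
crank pin P = (r cos θ, r sin θ) = (33.456530, 37.157241)
h = r sin θ − e = 37.157241 − 10 = 27.157241
x = r cos θ + √(L² − h²) = 33.456530 + √(36864.0 − 737.5158) = 33.456530 + 190.069683 = 223.526213

223.5262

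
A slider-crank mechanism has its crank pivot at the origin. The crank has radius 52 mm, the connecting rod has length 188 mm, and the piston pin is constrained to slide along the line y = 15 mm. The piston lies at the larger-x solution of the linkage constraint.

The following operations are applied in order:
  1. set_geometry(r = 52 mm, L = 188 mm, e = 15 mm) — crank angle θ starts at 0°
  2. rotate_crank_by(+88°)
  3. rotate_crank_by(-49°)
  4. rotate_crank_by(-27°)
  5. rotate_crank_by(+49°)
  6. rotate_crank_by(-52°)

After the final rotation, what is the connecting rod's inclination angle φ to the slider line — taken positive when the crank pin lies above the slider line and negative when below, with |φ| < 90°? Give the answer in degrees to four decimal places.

-2.0928

set_geometry: r = 52 mm, L = 188 mm, e = 15 mm; θ ← 0°
rotate_crank_by(+88°): θ ← 0° +88° = 88°
rotate_crank_by(-49°): θ ← 88° -49° = 39°
rotate_crank_by(-27°): θ ← 39° -27° = 12°
rotate_crank_by(+49°): θ ← 12° +49° = 61°
rotate_crank_by(-52°): θ ← 61° -52° = 9°
crank pin P = (r cos θ, r sin θ) = (51.359794, 8.134592)
h = r sin θ − e = 8.134592 − 15 = -6.865408
sin φ = h / L = -6.865408 / 188 = -0.03651813
φ = arcsin(-0.03651813) = -2.092800°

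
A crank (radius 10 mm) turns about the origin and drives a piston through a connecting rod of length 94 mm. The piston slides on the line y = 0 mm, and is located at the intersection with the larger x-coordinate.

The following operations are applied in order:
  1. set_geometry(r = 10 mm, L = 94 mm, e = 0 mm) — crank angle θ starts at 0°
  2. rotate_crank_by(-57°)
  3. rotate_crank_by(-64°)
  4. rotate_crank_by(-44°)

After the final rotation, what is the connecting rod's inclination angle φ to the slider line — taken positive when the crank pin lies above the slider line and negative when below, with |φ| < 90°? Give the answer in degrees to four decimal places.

set_geometry: r = 10 mm, L = 94 mm, e = 0 mm; θ ← 0°
rotate_crank_by(-57°): θ ← 0° -57° = -57°
rotate_crank_by(-64°): θ ← -57° -64° = -121°
rotate_crank_by(-44°): θ ← -121° -44° = -165°
crank pin P = (r cos θ, r sin θ) = (-9.659258, -2.588190)
h = r sin θ − e = -2.588190 − 0 = -2.588190
sin φ = h / L = -2.588190 / 94 = -0.02753394
φ = arcsin(-0.02753394) = -1.577778°

-1.5778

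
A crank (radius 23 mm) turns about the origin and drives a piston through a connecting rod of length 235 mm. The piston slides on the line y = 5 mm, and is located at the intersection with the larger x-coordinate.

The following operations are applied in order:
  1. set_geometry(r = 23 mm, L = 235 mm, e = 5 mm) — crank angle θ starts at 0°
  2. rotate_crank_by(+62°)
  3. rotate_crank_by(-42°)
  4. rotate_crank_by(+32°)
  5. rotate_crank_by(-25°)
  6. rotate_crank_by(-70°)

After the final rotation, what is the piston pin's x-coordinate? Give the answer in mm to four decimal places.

set_geometry: r = 23 mm, L = 235 mm, e = 5 mm; θ ← 0°
rotate_crank_by(+62°): θ ← 0° +62° = 62°
rotate_crank_by(-42°): θ ← 62° -42° = 20°
rotate_crank_by(+32°): θ ← 20° +32° = 52°
rotate_crank_by(-25°): θ ← 52° -25° = 27°
rotate_crank_by(-70°): θ ← 27° -70° = -43°
crank pin P = (r cos θ, r sin θ) = (16.821135, -15.685962)
h = r sin θ − e = -15.685962 − 5 = -20.685962
x = r cos θ + √(L² − h²) = 16.821135 + √(55225.0 − 427.9090) = 16.821135 + 234.087785 = 250.908920

250.9089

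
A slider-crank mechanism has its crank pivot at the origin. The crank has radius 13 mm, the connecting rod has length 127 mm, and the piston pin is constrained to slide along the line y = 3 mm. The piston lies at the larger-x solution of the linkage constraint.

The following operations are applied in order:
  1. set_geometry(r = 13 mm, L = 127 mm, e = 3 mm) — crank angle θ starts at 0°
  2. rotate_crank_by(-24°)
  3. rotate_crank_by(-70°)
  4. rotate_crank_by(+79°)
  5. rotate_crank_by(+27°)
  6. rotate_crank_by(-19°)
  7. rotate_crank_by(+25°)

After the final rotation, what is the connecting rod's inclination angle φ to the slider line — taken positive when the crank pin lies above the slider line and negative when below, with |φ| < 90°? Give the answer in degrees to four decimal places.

0.4589

set_geometry: r = 13 mm, L = 127 mm, e = 3 mm; θ ← 0°
rotate_crank_by(-24°): θ ← 0° -24° = -24°
rotate_crank_by(-70°): θ ← -24° -70° = -94°
rotate_crank_by(+79°): θ ← -94° +79° = -15°
rotate_crank_by(+27°): θ ← -15° +27° = 12°
rotate_crank_by(-19°): θ ← 12° -19° = -7°
rotate_crank_by(+25°): θ ← -7° +25° = 18°
crank pin P = (r cos θ, r sin θ) = (12.363735, 4.017221)
h = r sin θ − e = 4.017221 − 3 = 1.017221
sin φ = h / L = 1.017221 / 127 = 0.00800961
φ = arcsin(0.00800961) = 0.458922°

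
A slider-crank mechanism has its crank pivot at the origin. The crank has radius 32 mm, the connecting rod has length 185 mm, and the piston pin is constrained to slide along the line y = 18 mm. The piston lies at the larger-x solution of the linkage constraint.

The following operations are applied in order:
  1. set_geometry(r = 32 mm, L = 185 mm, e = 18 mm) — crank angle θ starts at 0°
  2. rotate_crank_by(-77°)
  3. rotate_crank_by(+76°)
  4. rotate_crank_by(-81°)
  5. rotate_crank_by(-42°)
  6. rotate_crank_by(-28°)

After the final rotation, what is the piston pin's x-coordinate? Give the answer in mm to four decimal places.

153.7745

set_geometry: r = 32 mm, L = 185 mm, e = 18 mm; θ ← 0°
rotate_crank_by(-77°): θ ← 0° -77° = -77°
rotate_crank_by(+76°): θ ← -77° +76° = -1°
rotate_crank_by(-81°): θ ← -1° -81° = -82°
rotate_crank_by(-42°): θ ← -82° -42° = -124°
rotate_crank_by(-28°): θ ← -124° -28° = -152°
crank pin P = (r cos θ, r sin θ) = (-28.254323, -15.023090)
h = r sin θ − e = -15.023090 − 18 = -33.023090
x = r cos θ + √(L² − h²) = -28.254323 + √(34225.0 − 1090.5245) = -28.254323 + 182.028777 = 153.774454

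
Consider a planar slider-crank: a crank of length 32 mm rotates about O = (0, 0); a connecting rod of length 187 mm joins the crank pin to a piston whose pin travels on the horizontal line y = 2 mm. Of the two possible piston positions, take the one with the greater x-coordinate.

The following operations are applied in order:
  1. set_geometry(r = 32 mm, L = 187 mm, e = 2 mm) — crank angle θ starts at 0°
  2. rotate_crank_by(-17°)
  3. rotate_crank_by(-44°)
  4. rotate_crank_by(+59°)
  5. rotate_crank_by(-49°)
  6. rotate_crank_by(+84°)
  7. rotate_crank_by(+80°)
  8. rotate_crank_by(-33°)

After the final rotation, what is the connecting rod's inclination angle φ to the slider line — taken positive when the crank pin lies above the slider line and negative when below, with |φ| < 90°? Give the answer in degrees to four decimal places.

set_geometry: r = 32 mm, L = 187 mm, e = 2 mm; θ ← 0°
rotate_crank_by(-17°): θ ← 0° -17° = -17°
rotate_crank_by(-44°): θ ← -17° -44° = -61°
rotate_crank_by(+59°): θ ← -61° +59° = -2°
rotate_crank_by(-49°): θ ← -2° -49° = -51°
rotate_crank_by(+84°): θ ← -51° +84° = 33°
rotate_crank_by(+80°): θ ← 33° +80° = 113°
rotate_crank_by(-33°): θ ← 113° -33° = 80°
crank pin P = (r cos θ, r sin θ) = (5.556742, 31.513848)
h = r sin θ − e = 31.513848 − 2 = 29.513848
sin φ = h / L = 29.513848 / 187 = 0.15782806
φ = arcsin(0.15782806) = 9.080852°

9.0809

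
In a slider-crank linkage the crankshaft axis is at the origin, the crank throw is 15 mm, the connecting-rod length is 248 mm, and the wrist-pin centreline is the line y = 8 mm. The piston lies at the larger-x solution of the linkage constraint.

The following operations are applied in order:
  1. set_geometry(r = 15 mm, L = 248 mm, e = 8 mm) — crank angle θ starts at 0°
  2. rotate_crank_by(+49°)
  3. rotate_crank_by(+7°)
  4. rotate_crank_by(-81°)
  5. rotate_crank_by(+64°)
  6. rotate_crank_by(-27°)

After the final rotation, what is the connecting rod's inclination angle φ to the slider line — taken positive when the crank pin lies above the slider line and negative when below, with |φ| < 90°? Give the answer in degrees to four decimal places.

set_geometry: r = 15 mm, L = 248 mm, e = 8 mm; θ ← 0°
rotate_crank_by(+49°): θ ← 0° +49° = 49°
rotate_crank_by(+7°): θ ← 49° +7° = 56°
rotate_crank_by(-81°): θ ← 56° -81° = -25°
rotate_crank_by(+64°): θ ← -25° +64° = 39°
rotate_crank_by(-27°): θ ← 39° -27° = 12°
crank pin P = (r cos θ, r sin θ) = (14.672214, 3.118675)
h = r sin θ − e = 3.118675 − 8 = -4.881325
sin φ = h / L = -4.881325 / 248 = -0.01968276
φ = arcsin(-0.01968276) = -1.127812°

-1.1278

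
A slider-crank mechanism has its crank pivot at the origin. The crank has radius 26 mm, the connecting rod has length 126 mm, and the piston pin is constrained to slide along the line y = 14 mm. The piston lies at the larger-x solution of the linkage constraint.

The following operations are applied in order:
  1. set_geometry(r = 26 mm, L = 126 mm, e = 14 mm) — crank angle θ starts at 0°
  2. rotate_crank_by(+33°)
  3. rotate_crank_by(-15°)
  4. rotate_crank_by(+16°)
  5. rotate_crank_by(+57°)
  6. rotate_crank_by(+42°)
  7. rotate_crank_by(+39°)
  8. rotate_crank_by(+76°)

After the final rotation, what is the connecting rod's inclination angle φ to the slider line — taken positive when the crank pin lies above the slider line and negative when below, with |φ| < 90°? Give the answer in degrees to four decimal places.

set_geometry: r = 26 mm, L = 126 mm, e = 14 mm; θ ← 0°
rotate_crank_by(+33°): θ ← 0° +33° = 33°
rotate_crank_by(-15°): θ ← 33° -15° = 18°
rotate_crank_by(+16°): θ ← 18° +16° = 34°
rotate_crank_by(+57°): θ ← 34° +57° = 91°
rotate_crank_by(+42°): θ ← 91° +42° = 133°
rotate_crank_by(+39°): θ ← 133° +39° = 172°
rotate_crank_by(+76°): θ ← 172° +76° = 248°
crank pin P = (r cos θ, r sin θ) = (-9.739771, -24.106780)
h = r sin θ − e = -24.106780 − 14 = -38.106780
sin φ = h / L = -38.106780 / 126 = -0.30243476
φ = arcsin(-0.30243476) = -17.603900°

-17.6039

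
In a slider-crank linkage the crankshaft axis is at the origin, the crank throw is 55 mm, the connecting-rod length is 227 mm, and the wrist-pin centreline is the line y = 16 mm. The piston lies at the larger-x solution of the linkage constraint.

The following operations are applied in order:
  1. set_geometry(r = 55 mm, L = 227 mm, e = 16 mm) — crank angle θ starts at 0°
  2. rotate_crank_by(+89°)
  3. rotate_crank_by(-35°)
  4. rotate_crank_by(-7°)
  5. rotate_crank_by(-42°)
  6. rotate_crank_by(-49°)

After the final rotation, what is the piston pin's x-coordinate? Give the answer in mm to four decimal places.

set_geometry: r = 55 mm, L = 227 mm, e = 16 mm; θ ← 0°
rotate_crank_by(+89°): θ ← 0° +89° = 89°
rotate_crank_by(-35°): θ ← 89° -35° = 54°
rotate_crank_by(-7°): θ ← 54° -7° = 47°
rotate_crank_by(-42°): θ ← 47° -42° = 5°
rotate_crank_by(-49°): θ ← 5° -49° = -44°
crank pin P = (r cos θ, r sin θ) = (39.563689, -38.206210)
h = r sin θ − e = -38.206210 − 16 = -54.206210
x = r cos θ + √(L² − h²) = 39.563689 + √(51529.0 − 2938.3132) = 39.563689 + 220.432953 = 259.996642

259.9966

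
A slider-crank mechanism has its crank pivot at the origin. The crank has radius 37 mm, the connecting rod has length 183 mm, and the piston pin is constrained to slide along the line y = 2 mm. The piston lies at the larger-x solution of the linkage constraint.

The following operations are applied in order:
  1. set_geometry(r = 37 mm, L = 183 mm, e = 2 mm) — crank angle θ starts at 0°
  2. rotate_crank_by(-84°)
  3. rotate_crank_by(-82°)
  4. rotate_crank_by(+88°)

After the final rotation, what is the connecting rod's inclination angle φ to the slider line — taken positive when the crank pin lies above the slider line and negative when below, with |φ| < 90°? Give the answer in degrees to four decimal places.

set_geometry: r = 37 mm, L = 183 mm, e = 2 mm; θ ← 0°
rotate_crank_by(-84°): θ ← 0° -84° = -84°
rotate_crank_by(-82°): θ ← -84° -82° = -166°
rotate_crank_by(+88°): θ ← -166° +88° = -78°
crank pin P = (r cos θ, r sin θ) = (7.692733, -36.191461)
h = r sin θ − e = -36.191461 − 2 = -38.191461
sin φ = h / L = -38.191461 / 183 = -0.20869651
φ = arcsin(-0.20869651) = -12.045975°

-12.0460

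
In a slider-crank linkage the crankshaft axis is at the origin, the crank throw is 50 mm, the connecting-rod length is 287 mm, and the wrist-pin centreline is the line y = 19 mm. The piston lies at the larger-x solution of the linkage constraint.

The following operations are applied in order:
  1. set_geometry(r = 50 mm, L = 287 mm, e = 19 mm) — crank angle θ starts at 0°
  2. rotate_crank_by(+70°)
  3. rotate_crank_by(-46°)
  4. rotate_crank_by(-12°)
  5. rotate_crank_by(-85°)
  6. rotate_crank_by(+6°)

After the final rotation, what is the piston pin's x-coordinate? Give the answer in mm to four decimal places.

299.0732

set_geometry: r = 50 mm, L = 287 mm, e = 19 mm; θ ← 0°
rotate_crank_by(+70°): θ ← 0° +70° = 70°
rotate_crank_by(-46°): θ ← 70° -46° = 24°
rotate_crank_by(-12°): θ ← 24° -12° = 12°
rotate_crank_by(-85°): θ ← 12° -85° = -73°
rotate_crank_by(+6°): θ ← -73° +6° = -67°
crank pin P = (r cos θ, r sin θ) = (19.536556, -46.025243)
h = r sin θ − e = -46.025243 − 19 = -65.025243
x = r cos θ + √(L² − h²) = 19.536556 + √(82369.0 − 4228.2822) = 19.536556 + 279.536613 = 299.073169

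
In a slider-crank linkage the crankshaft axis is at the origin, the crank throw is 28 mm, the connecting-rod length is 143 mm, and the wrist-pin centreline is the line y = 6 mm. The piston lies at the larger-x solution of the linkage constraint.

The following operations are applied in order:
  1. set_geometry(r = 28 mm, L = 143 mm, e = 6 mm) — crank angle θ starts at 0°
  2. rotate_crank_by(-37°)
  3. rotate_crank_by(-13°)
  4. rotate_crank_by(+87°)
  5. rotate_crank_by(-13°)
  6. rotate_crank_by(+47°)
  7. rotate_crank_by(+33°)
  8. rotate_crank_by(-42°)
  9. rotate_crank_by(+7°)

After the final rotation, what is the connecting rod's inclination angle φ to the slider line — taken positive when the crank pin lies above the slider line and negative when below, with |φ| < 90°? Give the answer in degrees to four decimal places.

set_geometry: r = 28 mm, L = 143 mm, e = 6 mm; θ ← 0°
rotate_crank_by(-37°): θ ← 0° -37° = -37°
rotate_crank_by(-13°): θ ← -37° -13° = -50°
rotate_crank_by(+87°): θ ← -50° +87° = 37°
rotate_crank_by(-13°): θ ← 37° -13° = 24°
rotate_crank_by(+47°): θ ← 24° +47° = 71°
rotate_crank_by(+33°): θ ← 71° +33° = 104°
rotate_crank_by(-42°): θ ← 104° -42° = 62°
rotate_crank_by(+7°): θ ← 62° +7° = 69°
crank pin P = (r cos θ, r sin θ) = (10.034303, 26.140252)
h = r sin θ − e = 26.140252 − 6 = 20.140252
sin φ = h / L = 20.140252 / 143 = 0.14084092
φ = arcsin(0.14084092) = 8.096510°

8.0965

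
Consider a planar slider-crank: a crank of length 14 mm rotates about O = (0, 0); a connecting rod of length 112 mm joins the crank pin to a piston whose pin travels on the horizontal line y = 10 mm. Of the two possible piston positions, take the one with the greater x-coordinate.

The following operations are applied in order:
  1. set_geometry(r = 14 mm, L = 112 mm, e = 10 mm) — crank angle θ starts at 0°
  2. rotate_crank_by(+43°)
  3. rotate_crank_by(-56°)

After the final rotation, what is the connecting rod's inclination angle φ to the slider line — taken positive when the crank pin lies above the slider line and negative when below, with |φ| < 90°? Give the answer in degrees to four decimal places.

set_geometry: r = 14 mm, L = 112 mm, e = 10 mm; θ ← 0°
rotate_crank_by(+43°): θ ← 0° +43° = 43°
rotate_crank_by(-56°): θ ← 43° -56° = -13°
crank pin P = (r cos θ, r sin θ) = (13.641181, -3.149315)
h = r sin θ − e = -3.149315 − 10 = -13.149315
sin φ = h / L = -13.149315 / 112 = -0.11740460
φ = arcsin(-0.11740460) = -6.742338°

-6.7423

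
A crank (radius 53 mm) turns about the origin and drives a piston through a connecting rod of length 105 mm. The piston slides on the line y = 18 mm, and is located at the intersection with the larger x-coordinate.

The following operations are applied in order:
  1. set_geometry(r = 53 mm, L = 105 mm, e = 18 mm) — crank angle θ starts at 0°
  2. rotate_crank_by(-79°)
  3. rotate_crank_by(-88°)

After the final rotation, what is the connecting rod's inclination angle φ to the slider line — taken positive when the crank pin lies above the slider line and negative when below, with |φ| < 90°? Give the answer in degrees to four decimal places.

-16.5574

set_geometry: r = 53 mm, L = 105 mm, e = 18 mm; θ ← 0°
rotate_crank_by(-79°): θ ← 0° -79° = -79°
rotate_crank_by(-88°): θ ← -79° -88° = -167°
crank pin P = (r cos θ, r sin θ) = (-51.641613, -11.922406)
h = r sin θ − e = -11.922406 − 18 = -29.922406
sin φ = h / L = -29.922406 / 105 = -0.28497529
φ = arcsin(-0.28497529) = -16.557372°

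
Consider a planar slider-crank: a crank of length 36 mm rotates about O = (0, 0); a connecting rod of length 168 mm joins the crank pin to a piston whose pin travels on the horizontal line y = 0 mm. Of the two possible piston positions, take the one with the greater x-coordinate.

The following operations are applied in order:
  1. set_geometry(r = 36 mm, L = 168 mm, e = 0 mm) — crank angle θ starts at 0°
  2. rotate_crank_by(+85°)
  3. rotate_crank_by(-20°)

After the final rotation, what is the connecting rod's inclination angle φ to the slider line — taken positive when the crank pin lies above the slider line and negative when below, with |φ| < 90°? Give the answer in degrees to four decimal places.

11.1985

set_geometry: r = 36 mm, L = 168 mm, e = 0 mm; θ ← 0°
rotate_crank_by(+85°): θ ← 0° +85° = 85°
rotate_crank_by(-20°): θ ← 85° -20° = 65°
crank pin P = (r cos θ, r sin θ) = (15.214257, 32.627080)
h = r sin θ − e = 32.627080 − 0 = 32.627080
sin φ = h / L = 32.627080 / 168 = 0.19420881
φ = arcsin(0.19420881) = 11.198508°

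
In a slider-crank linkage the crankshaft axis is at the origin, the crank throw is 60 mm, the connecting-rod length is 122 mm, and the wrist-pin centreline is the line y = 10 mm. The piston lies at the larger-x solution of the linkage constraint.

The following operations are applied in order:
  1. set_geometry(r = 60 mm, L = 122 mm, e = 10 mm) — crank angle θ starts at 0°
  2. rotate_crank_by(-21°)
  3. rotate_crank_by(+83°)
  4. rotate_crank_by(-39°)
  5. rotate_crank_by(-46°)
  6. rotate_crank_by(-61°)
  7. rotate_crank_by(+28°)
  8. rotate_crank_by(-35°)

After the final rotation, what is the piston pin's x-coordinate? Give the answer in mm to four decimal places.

98.8792

set_geometry: r = 60 mm, L = 122 mm, e = 10 mm; θ ← 0°
rotate_crank_by(-21°): θ ← 0° -21° = -21°
rotate_crank_by(+83°): θ ← -21° +83° = 62°
rotate_crank_by(-39°): θ ← 62° -39° = 23°
rotate_crank_by(-46°): θ ← 23° -46° = -23°
rotate_crank_by(-61°): θ ← -23° -61° = -84°
rotate_crank_by(+28°): θ ← -84° +28° = -56°
rotate_crank_by(-35°): θ ← -56° -35° = -91°
crank pin P = (r cos θ, r sin θ) = (-1.047144, -59.990862)
h = r sin θ − e = -59.990862 − 10 = -69.990862
x = r cos θ + √(L² − h²) = -1.047144 + √(14884.0 − 4898.7207) = -1.047144 + 99.926369 = 98.879225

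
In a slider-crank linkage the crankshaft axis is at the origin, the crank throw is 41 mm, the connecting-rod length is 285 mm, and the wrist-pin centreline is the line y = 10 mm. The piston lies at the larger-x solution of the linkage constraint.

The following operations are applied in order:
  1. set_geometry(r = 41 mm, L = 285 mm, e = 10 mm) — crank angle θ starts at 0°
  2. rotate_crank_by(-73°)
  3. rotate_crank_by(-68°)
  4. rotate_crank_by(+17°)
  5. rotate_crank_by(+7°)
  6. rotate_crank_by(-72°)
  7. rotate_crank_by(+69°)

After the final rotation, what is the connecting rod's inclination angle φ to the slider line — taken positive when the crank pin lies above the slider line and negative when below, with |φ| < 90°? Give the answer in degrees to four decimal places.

set_geometry: r = 41 mm, L = 285 mm, e = 10 mm; θ ← 0°
rotate_crank_by(-73°): θ ← 0° -73° = -73°
rotate_crank_by(-68°): θ ← -73° -68° = -141°
rotate_crank_by(+17°): θ ← -141° +17° = -124°
rotate_crank_by(+7°): θ ← -124° +7° = -117°
rotate_crank_by(-72°): θ ← -117° -72° = -189°
rotate_crank_by(+69°): θ ← -189° +69° = -120°
crank pin P = (r cos θ, r sin θ) = (-20.500000, -35.507042)
h = r sin θ − e = -35.507042 − 10 = -45.507042
sin φ = h / L = -45.507042 / 285 = -0.15967383
φ = arcsin(-0.15967383) = -9.187965°

-9.1880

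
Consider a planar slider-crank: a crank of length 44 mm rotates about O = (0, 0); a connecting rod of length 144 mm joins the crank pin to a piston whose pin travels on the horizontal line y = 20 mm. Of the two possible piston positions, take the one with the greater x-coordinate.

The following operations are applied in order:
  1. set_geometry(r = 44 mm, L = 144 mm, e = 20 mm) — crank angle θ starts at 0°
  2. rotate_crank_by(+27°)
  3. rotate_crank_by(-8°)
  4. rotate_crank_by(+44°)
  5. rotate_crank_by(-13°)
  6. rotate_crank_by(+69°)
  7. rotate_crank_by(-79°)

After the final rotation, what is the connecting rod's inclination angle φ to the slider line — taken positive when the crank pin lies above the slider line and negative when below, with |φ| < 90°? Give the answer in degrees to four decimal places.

set_geometry: r = 44 mm, L = 144 mm, e = 20 mm; θ ← 0°
rotate_crank_by(+27°): θ ← 0° +27° = 27°
rotate_crank_by(-8°): θ ← 27° -8° = 19°
rotate_crank_by(+44°): θ ← 19° +44° = 63°
rotate_crank_by(-13°): θ ← 63° -13° = 50°
rotate_crank_by(+69°): θ ← 50° +69° = 119°
rotate_crank_by(-79°): θ ← 119° -79° = 40°
crank pin P = (r cos θ, r sin θ) = (33.705955, 28.282655)
h = r sin θ − e = 28.282655 − 20 = 8.282655
sin φ = h / L = 8.282655 / 144 = 0.05751844
φ = arcsin(0.05751844) = 3.297384°

3.2974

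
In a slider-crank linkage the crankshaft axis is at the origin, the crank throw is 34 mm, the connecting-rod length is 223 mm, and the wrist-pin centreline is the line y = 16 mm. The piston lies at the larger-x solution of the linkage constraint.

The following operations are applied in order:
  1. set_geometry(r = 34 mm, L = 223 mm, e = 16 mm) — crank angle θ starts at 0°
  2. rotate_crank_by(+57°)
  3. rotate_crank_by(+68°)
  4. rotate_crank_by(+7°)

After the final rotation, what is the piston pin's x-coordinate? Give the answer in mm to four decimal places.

set_geometry: r = 34 mm, L = 223 mm, e = 16 mm; θ ← 0°
rotate_crank_by(+57°): θ ← 0° +57° = 57°
rotate_crank_by(+68°): θ ← 57° +68° = 125°
rotate_crank_by(+7°): θ ← 125° +7° = 132°
crank pin P = (r cos θ, r sin θ) = (-22.750441, 25.266924)
h = r sin θ − e = 25.266924 − 16 = 9.266924
x = r cos θ + √(L² − h²) = -22.750441 + √(49729.0 − 85.8759) = -22.750441 + 222.807370 = 200.056929

200.0569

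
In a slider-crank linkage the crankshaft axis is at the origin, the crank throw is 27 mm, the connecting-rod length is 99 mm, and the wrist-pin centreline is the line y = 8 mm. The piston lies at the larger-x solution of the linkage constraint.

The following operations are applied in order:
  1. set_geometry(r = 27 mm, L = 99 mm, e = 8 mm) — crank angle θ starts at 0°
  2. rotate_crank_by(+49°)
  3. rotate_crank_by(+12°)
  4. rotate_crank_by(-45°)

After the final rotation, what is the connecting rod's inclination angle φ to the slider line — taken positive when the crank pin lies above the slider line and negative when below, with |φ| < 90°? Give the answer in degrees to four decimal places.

set_geometry: r = 27 mm, L = 99 mm, e = 8 mm; θ ← 0°
rotate_crank_by(+49°): θ ← 0° +49° = 49°
rotate_crank_by(+12°): θ ← 49° +12° = 61°
rotate_crank_by(-45°): θ ← 61° -45° = 16°
crank pin P = (r cos θ, r sin θ) = (25.954066, 7.442209)
h = r sin θ − e = 7.442209 − 8 = -0.557791
sin φ = h / L = -0.557791 / 99 = -0.00563426
φ = arcsin(-0.00563426) = -0.322821°

-0.3228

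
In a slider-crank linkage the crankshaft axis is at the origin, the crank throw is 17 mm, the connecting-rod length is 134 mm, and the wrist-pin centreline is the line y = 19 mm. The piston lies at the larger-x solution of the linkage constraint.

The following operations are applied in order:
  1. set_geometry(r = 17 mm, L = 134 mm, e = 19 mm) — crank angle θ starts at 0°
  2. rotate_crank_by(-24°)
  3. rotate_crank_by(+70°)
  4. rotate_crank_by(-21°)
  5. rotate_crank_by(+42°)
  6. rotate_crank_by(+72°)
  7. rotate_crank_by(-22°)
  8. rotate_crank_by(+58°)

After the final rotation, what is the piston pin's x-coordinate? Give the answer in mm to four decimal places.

115.9146

set_geometry: r = 17 mm, L = 134 mm, e = 19 mm; θ ← 0°
rotate_crank_by(-24°): θ ← 0° -24° = -24°
rotate_crank_by(+70°): θ ← -24° +70° = 46°
rotate_crank_by(-21°): θ ← 46° -21° = 25°
rotate_crank_by(+42°): θ ← 25° +42° = 67°
rotate_crank_by(+72°): θ ← 67° +72° = 139°
rotate_crank_by(-22°): θ ← 139° -22° = 117°
rotate_crank_by(+58°): θ ← 117° +58° = 175°
crank pin P = (r cos θ, r sin θ) = (-16.935310, 1.481648)
h = r sin θ − e = 1.481648 − 19 = -17.518352
x = r cos θ + √(L² − h²) = -16.935310 + √(17956.0 − 306.8927) = -16.935310 + 132.849943 = 115.914633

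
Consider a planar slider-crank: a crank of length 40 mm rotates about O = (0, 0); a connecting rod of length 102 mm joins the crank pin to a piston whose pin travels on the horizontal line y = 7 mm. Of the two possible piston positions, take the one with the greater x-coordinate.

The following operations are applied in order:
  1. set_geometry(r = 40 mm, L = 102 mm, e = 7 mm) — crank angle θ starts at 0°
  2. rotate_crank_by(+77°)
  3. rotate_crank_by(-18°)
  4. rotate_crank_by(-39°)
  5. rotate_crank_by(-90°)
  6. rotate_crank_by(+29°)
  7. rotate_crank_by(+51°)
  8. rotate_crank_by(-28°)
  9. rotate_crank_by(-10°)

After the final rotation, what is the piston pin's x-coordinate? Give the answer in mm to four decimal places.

134.0066

set_geometry: r = 40 mm, L = 102 mm, e = 7 mm; θ ← 0°
rotate_crank_by(+77°): θ ← 0° +77° = 77°
rotate_crank_by(-18°): θ ← 77° -18° = 59°
rotate_crank_by(-39°): θ ← 59° -39° = 20°
rotate_crank_by(-90°): θ ← 20° -90° = -70°
rotate_crank_by(+29°): θ ← -70° +29° = -41°
rotate_crank_by(+51°): θ ← -41° +51° = 10°
rotate_crank_by(-28°): θ ← 10° -28° = -18°
rotate_crank_by(-10°): θ ← -18° -10° = -28°
crank pin P = (r cos θ, r sin θ) = (35.317904, -18.778863)
h = r sin θ − e = -18.778863 − 7 = -25.778863
x = r cos θ + √(L² − h²) = 35.317904 + √(10404.0 − 664.5498) = 35.317904 + 98.688653 = 134.006557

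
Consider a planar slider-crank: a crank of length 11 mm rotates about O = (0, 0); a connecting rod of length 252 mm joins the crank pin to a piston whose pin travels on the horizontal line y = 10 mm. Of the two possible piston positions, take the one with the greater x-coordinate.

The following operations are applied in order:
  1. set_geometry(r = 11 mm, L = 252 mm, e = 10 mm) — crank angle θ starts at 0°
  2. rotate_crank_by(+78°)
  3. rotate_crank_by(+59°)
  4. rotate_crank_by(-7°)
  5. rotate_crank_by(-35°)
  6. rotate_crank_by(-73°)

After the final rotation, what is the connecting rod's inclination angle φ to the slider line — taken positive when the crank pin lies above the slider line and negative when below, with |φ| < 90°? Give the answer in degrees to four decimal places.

-1.3369

set_geometry: r = 11 mm, L = 252 mm, e = 10 mm; θ ← 0°
rotate_crank_by(+78°): θ ← 0° +78° = 78°
rotate_crank_by(+59°): θ ← 78° +59° = 137°
rotate_crank_by(-7°): θ ← 137° -7° = 130°
rotate_crank_by(-35°): θ ← 130° -35° = 95°
rotate_crank_by(-73°): θ ← 95° -73° = 22°
crank pin P = (r cos θ, r sin θ) = (10.199022, 4.120673)
h = r sin θ − e = 4.120673 − 10 = -5.879327
sin φ = h / L = -5.879327 / 252 = -0.02333066
φ = arcsin(-0.02333066) = -1.336870°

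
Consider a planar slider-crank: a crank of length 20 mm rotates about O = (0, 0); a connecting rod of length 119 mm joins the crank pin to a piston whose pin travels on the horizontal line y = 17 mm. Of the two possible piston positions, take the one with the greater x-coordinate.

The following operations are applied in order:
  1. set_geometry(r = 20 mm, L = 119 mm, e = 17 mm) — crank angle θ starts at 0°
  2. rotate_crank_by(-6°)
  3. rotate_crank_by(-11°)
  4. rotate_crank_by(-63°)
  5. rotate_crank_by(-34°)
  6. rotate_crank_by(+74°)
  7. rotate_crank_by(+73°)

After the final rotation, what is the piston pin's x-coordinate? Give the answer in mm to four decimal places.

set_geometry: r = 20 mm, L = 119 mm, e = 17 mm; θ ← 0°
rotate_crank_by(-6°): θ ← 0° -6° = -6°
rotate_crank_by(-11°): θ ← -6° -11° = -17°
rotate_crank_by(-63°): θ ← -17° -63° = -80°
rotate_crank_by(-34°): θ ← -80° -34° = -114°
rotate_crank_by(+74°): θ ← -114° +74° = -40°
rotate_crank_by(+73°): θ ← -40° +73° = 33°
crank pin P = (r cos θ, r sin θ) = (16.773411, 10.892781)
h = r sin θ − e = 10.892781 − 17 = -6.107219
x = r cos θ + √(L² − h²) = 16.773411 + √(14161.0 − 37.2981) = 16.773411 + 118.843182 = 135.616593

135.6166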